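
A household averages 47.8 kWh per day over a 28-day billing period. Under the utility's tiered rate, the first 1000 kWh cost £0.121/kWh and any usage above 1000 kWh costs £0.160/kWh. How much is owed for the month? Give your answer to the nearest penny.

£175.14

Usage = 47.8 kWh/day × 28 days = 1338.4 kWh
First 1000 kWh × £0.121 = £121.00
Remaining 338.4 kWh × £0.160 = £54.14
Total = £175.14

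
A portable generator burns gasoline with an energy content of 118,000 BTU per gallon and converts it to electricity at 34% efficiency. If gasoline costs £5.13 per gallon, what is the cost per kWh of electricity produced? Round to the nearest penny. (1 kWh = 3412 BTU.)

Electrical output per gallon = 118,000 BTU × 0.34 / 3412 BTU/kWh = 11.76 kWh
Cost per kWh = £5.13 / 11.76 kWh = £0.436

£0.44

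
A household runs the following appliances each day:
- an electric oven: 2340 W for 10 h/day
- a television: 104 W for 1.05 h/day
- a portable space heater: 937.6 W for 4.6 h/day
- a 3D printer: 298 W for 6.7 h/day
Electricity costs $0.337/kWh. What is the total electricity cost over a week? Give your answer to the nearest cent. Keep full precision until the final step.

$70.34

electric oven: 2340 W × 10 h × 7 d = 163,800 Wh = 163.8 kWh
television: 104 W × 1.05 h × 7 d = 764 Wh = 0.7644 kWh
portable space heater: 937.6 W × 4.6 h × 7 d = 30,191 Wh = 30.19 kWh
3D printer: 298 W × 6.7 h × 7 d = 13,976 Wh = 13.98 kWh
Total energy = 163.8 + 0.7644 + 30.19 + 13.98 = 208.7 kWh
Cost = 208.7 kWh × $0.337 = $70.34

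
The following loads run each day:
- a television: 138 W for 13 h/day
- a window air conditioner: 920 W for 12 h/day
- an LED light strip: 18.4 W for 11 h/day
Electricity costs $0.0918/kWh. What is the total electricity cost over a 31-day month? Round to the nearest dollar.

television: 138 W × 13 h × 31 d = 55,614 Wh = 55.61 kWh
window air conditioner: 920 W × 12 h × 31 d = 342,240 Wh = 342.2 kWh
LED light strip: 18.4 W × 11 h × 31 d = 6,274 Wh = 6.274 kWh
Total energy = 55.61 + 342.2 + 6.274 = 404.1 kWh
Cost = 404.1 kWh × $0.0918 = $37.10 ≈ $37

$37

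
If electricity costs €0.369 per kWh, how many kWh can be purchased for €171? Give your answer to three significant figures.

€171 / €0.369 per kWh = 463.4 kWh

463 kWh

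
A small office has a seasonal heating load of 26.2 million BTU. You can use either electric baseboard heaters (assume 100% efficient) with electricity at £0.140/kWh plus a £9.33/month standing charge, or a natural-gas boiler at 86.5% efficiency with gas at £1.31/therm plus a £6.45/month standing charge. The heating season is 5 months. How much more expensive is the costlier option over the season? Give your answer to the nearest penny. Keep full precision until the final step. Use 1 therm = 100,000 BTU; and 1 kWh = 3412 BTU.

£692.64

Heat load = 26.2 × 10⁶ BTU = 26,200,000 BTU
Gas: input = 26,200,000 / 0.865 = 30,289,017 BTU = 302.9 therm → 302.9 × £1.31 = £396.79; + 5 × £6.45 standing = £429.04
Electric: 26,200,000 BTU / 3412 = 7,679 kWh → × £0.140 = £1,075.03; + 5 × £9.33 standing = £1,121.68
Difference = |£429.04 − £1,121.68| = £692.64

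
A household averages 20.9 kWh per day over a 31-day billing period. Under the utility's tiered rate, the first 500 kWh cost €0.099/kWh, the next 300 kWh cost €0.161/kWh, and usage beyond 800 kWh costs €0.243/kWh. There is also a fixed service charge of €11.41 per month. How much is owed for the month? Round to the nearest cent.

Usage = 20.9 kWh/day × 31 days = 647.9 kWh
First 500 kWh × €0.099 = €49.50
Next 147.9 kWh × €0.161 = €23.81
Remaining tier: 0 kWh (not reached)
Energy charge = €73.31; + service €11.41 = €84.72

€84.72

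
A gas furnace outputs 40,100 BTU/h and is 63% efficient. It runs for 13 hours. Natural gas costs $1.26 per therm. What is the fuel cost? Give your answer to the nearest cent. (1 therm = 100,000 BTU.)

Heat delivered = 40,100 BTU/h × 13 h = 521,300 BTU
Gas input = 521,300 / 0.63 = 827,460 BTU
= 827,460 / 100,000 = 8.275 therm
Cost = 8.275 × $1.26/therm = $10.43

$10.43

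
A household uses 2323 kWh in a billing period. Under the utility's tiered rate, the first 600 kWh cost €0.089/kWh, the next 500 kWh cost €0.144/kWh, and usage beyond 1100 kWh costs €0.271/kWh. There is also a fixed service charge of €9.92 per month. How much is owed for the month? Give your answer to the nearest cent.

€466.75

First 600 kWh × €0.089 = €53.40
Next 500 kWh × €0.144 = €72.00
Remaining 1223 kWh × €0.271 = €331.43
Energy charge = €456.83; + service €9.92 = €466.75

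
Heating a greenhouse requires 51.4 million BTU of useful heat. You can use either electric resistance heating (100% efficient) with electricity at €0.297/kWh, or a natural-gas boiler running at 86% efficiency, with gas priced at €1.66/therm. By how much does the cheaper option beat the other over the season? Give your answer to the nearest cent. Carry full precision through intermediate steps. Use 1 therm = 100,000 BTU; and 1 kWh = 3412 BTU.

€3482.01

Heat load = 51.4 × 10⁶ BTU = 51,400,000 BTU
Gas: input = 51,400,000 / 0.86 = 59,767,442 BTU = 597.7 therm → 597.7 × €1.66 = €992.14
Electric: 51,400,000 BTU / 3412 = 15,060 kWh → × €0.297 = €4,474.15
Difference = |€992.14 − €4,474.15| = €3,482.01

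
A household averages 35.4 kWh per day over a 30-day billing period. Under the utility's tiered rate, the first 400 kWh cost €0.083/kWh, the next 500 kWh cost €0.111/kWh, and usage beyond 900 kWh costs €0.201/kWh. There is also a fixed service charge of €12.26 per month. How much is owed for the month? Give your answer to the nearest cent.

€133.52

Usage = 35.4 kWh/day × 30 days = 1062 kWh
First 400 kWh × €0.083 = €33.20
Next 500 kWh × €0.111 = €55.50
Remaining 162 kWh × €0.201 = €32.56
Energy charge = €121.26; + service €12.26 = €133.52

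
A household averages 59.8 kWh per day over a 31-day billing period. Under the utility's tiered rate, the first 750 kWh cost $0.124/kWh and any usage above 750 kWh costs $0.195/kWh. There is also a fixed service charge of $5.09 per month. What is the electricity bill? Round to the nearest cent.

$313.33

Usage = 59.8 kWh/day × 31 days = 1853.8 kWh
First 750 kWh × $0.124 = $93.00
Remaining 1103.8 kWh × $0.195 = $215.24
Energy charge = $308.24; + service $5.09 = $313.33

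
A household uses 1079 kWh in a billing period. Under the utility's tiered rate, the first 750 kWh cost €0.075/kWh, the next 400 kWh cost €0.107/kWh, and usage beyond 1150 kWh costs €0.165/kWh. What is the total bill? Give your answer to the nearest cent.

First 750 kWh × €0.075 = €56.25
Next 329 kWh × €0.107 = €35.20
Remaining tier: 0 kWh (not reached)
Total = €91.45

€91.45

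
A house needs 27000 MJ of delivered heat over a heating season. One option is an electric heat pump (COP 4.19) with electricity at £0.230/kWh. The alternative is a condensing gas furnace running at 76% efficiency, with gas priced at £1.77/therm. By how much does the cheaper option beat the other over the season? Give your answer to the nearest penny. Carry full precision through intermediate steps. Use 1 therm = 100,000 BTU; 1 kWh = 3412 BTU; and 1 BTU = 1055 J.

Heat load = 27000 MJ = 27,000,000,000 J / 1055 = 25,592,417 BTU
Gas: input = 25,592,417 / 0.76 = 33,674,233 BTU = 336.7 therm → 336.7 × £1.77 = £596.03
Heat pump: 25,592,417 BTU / 3412 = 7,501 kWh heat; / 4.19 = 1,790 kWh in → × £0.230 = £411.73
Difference = |£596.03 − £411.73| = £184.30

£184.30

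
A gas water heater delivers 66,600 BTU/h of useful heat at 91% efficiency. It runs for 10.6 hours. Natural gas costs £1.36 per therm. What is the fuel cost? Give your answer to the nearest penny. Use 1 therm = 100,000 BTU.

£10.55

Heat delivered = 66,600 BTU/h × 10.6 h = 705,960 BTU
Gas input = 705,960 / 0.91 = 775,780 BTU
= 775,780 / 100,000 = 7.758 therm
Cost = 7.758 × £1.36/therm = £10.55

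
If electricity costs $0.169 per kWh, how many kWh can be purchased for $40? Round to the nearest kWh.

$40 / $0.169 per kWh = 236.7 kWh

237 kWh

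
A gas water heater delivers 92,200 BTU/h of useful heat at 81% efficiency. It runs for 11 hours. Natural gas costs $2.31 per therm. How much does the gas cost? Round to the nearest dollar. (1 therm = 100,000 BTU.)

Heat delivered = 92,200 BTU/h × 11 h = 1,014,200 BTU
Gas input = 1,014,200 / 0.81 = 1,252,099 BTU
= 1,252,099 / 100,000 = 12.52 therm
Cost = 12.52 × $2.31/therm = $28.92 ≈ $29

$29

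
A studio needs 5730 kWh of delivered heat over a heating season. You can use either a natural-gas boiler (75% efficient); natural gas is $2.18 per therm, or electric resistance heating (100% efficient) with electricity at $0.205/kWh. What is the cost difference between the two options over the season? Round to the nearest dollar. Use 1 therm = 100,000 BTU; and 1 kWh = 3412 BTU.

$606

Heat load = 5730 kWh × 3412 = 19,550,760 BTU
Gas: input = 19,550,760 / 0.75 = 26,067,680 BTU = 260.7 therm → 260.7 × $2.18 = $568.28
Electric: 19,550,760 BTU / 3412 = 5,730 kWh → × $0.205 = $1,174.65
Difference = |$568.28 − $1,174.65| = $606.37 ≈ $606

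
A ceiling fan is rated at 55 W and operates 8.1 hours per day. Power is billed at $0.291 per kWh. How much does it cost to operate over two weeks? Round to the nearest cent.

Energy = 55 W × 8.1 h/day × 14 days = 6,237 Wh = 6.237 kWh
Cost = 6.237 kWh × $0.291/kWh = $1.81

$1.81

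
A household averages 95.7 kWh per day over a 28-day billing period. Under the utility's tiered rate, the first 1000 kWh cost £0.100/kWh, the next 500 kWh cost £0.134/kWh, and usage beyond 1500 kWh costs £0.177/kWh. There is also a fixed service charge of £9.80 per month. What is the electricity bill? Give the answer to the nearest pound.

Usage = 95.7 kWh/day × 28 days = 2679.6 kWh
First 1000 kWh × £0.100 = £100.00
Next 500 kWh × £0.134 = £67.00
Remaining 1179.6 kWh × £0.177 = £208.79
Energy charge = £375.79; + service £9.80 = £385.59 ≈ £386

£386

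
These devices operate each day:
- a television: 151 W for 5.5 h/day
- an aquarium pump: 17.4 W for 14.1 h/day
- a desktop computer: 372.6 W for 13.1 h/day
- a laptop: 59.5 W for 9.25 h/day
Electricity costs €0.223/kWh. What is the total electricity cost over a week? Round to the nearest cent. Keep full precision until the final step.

television: 151 W × 5.5 h × 7 d = 5,814 Wh = 5.814 kWh
aquarium pump: 17.4 W × 14.1 h × 7 d = 1,717 Wh = 1.717 kWh
desktop computer: 372.6 W × 13.1 h × 7 d = 34,167 Wh = 34.17 kWh
laptop: 59.5 W × 9.25 h × 7 d = 3,853 Wh = 3.853 kWh
Total energy = 5.814 + 1.717 + 34.17 + 3.853 = 45.55 kWh
Cost = 45.55 kWh × €0.223 = €10.16

€10.16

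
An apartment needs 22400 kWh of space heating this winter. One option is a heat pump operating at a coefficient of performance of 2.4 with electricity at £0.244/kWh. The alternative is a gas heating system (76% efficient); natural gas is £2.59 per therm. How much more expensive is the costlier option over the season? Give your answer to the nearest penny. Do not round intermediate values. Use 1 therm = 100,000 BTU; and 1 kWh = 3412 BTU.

£327.28

Heat load = 22400 kWh × 3412 = 76,428,800 BTU
Gas: input = 76,428,800 / 0.760 = 100,564,211 BTU = 1,006 therm → 1,006 × £2.59 = £2,604.61
Heat pump: 76,428,800 BTU / 3412 = 22,400 kWh heat; / 2.4 = 9,333 kWh in → × £0.244 = £2,277.33
Difference = |£2,604.61 − £2,277.33| = £327.28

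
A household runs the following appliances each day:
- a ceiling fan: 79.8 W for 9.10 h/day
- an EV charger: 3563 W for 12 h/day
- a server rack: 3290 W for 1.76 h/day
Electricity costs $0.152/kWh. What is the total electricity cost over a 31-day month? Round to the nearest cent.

$232.17

ceiling fan: 79.8 W × 9.10 h × 31 d = 22,512 Wh = 22.51 kWh
EV charger: 3563 W × 12 h × 31 d = 1,325,436 Wh = 1,325 kWh
server rack: 3290 W × 1.76 h × 31 d = 179,502 Wh = 179.5 kWh
Total energy = 22.51 + 1,325 + 179.5 = 1,527 kWh
Cost = 1,527 kWh × $0.152 = $232.17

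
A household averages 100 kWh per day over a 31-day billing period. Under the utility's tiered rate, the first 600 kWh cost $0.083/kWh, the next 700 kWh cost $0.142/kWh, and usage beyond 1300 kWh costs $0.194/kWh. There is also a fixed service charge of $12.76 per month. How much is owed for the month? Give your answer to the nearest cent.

Usage = 100 kWh/day × 31 days = 3100 kWh
First 600 kWh × $0.083 = $49.80
Next 700 kWh × $0.142 = $99.40
Remaining 1800 kWh × $0.194 = $349.20
Energy charge = $498.40; + service $12.76 = $511.16

$511.16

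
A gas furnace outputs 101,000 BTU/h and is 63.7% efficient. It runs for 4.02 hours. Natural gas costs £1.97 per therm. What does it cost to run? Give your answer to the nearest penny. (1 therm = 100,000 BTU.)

£12.56

Heat delivered = 101,000 BTU/h × 4.02 h = 406,020 BTU
Gas input = 406,020 / 0.637 = 637,394 BTU
= 637,394 / 100,000 = 6.374 therm
Cost = 6.374 × £1.97/therm = £12.56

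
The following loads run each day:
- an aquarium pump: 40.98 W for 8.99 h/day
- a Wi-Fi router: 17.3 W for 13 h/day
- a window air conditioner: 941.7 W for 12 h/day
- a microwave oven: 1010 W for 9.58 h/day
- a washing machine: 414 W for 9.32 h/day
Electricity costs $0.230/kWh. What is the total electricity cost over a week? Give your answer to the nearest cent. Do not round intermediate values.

aquarium pump: 40.98 W × 8.99 h × 7 d = 2,579 Wh = 2.579 kWh
Wi-Fi router: 17.3 W × 13 h × 7 d = 1,574 Wh = 1.574 kWh
window air conditioner: 941.7 W × 12 h × 7 d = 79,103 Wh = 79.1 kWh
microwave oven: 1010 W × 9.58 h × 7 d = 67,731 Wh = 67.73 kWh
washing machine: 414 W × 9.32 h × 7 d = 27,009 Wh = 27.01 kWh
Total energy = 2.579 + 1.574 + 79.1 + 67.73 + 27.01 = 178 kWh
Cost = 178 kWh × $0.230 = $40.94

$40.94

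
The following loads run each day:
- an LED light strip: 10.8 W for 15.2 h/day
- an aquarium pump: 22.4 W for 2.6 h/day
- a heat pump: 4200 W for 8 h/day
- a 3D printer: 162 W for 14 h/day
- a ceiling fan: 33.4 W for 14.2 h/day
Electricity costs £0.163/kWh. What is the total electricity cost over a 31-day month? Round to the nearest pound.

£185

LED light strip: 10.8 W × 15.2 h × 31 d = 5,089 Wh = 5.089 kWh
aquarium pump: 22.4 W × 2.6 h × 31 d = 1,805 Wh = 1.805 kWh
heat pump: 4200 W × 8 h × 31 d = 1,041,600 Wh = 1,042 kWh
3D printer: 162 W × 14 h × 31 d = 70,308 Wh = 70.31 kWh
ceiling fan: 33.4 W × 14.2 h × 31 d = 14,703 Wh = 14.7 kWh
Total energy = 5.089 + 1.805 + 1,042 + 70.31 + 14.7 = 1,134 kWh
Cost = 1,134 kWh × £0.163 = £184.76 ≈ £185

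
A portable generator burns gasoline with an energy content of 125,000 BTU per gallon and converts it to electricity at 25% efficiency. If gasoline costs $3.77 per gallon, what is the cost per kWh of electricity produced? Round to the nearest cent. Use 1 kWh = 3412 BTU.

$0.41

Electrical output per gallon = 125,000 BTU × 0.25 / 3412 BTU/kWh = 9.159 kWh
Cost per kWh = $3.77 / 9.159 kWh = $0.412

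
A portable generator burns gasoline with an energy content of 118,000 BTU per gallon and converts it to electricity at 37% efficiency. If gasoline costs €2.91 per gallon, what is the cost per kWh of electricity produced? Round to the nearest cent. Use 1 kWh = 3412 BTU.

€0.23

Electrical output per gallon = 118,000 BTU × 0.37 / 3412 BTU/kWh = 12.8 kWh
Cost per kWh = €2.91 / 12.8 kWh = €0.227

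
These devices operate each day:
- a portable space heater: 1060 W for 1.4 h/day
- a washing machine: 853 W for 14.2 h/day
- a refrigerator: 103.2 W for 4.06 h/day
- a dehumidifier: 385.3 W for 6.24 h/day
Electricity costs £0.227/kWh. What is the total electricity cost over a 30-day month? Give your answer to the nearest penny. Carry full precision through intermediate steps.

£111.82

portable space heater: 1060 W × 1.4 h × 30 d = 44,520 Wh = 44.52 kWh
washing machine: 853 W × 14.2 h × 30 d = 363,378 Wh = 363.4 kWh
refrigerator: 103.2 W × 4.06 h × 30 d = 12,570 Wh = 12.57 kWh
dehumidifier: 385.3 W × 6.24 h × 30 d = 72,128 Wh = 72.13 kWh
Total energy = 44.52 + 363.4 + 12.57 + 72.13 = 492.6 kWh
Cost = 492.6 kWh × £0.227 = £111.82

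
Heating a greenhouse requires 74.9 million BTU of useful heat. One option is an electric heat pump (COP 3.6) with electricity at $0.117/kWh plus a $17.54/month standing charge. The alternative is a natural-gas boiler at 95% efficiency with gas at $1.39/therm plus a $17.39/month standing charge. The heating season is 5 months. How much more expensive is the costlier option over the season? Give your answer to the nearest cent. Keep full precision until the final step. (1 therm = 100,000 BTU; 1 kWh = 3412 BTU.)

Heat load = 74.9 × 10⁶ BTU = 74,900,000 BTU
Gas: input = 74,900,000 / 0.95 = 78,842,105 BTU = 788.4 therm → 788.4 × $1.39 = $1,095.91; + 5 × $17.39 standing = $1,182.86
Heat pump: 74,900,000 BTU / 3412 = 21,950 kWh heat; / 3.6 = 6,098 kWh in → × $0.117 = $713.44; + 5 × $17.54 standing = $801.14
Difference = |$1,182.86 − $801.14| = $381.72

$381.72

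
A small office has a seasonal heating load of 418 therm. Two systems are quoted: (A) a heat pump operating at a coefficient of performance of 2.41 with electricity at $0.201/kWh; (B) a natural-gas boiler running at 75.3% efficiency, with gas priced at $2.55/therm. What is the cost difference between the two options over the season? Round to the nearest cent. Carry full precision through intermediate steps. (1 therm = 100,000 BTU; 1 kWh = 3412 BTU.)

$393.78

Heat load = 418 therm × 100,000 = 41,800,000 BTU
Gas: input = 41,800,000 / 0.753 = 55,511,288 BTU = 555.1 therm → 555.1 × $2.55 = $1,415.54
Heat pump: 41,800,000 BTU / 3412 = 12,250 kWh heat; / 2.41 = 5,083 kWh in → × $0.201 = $1,021.75
Difference = |$1,415.54 − $1,021.75| = $393.78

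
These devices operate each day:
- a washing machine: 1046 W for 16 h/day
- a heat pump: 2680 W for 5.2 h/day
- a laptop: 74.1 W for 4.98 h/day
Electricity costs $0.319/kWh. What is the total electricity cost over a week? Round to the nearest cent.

$69.31

washing machine: 1046 W × 16 h × 7 d = 117,152 Wh = 117.2 kWh
heat pump: 2680 W × 5.2 h × 7 d = 97,552 Wh = 97.55 kWh
laptop: 74.1 W × 4.98 h × 7 d = 2,583 Wh = 2.583 kWh
Total energy = 117.2 + 97.55 + 2.583 = 217.3 kWh
Cost = 217.3 kWh × $0.319 = $69.31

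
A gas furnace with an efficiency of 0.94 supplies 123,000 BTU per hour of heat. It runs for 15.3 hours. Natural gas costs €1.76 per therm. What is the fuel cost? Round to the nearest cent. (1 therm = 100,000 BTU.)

Heat delivered = 123,000 BTU/h × 15.3 h = 1,881,900 BTU
Gas input = 1,881,900 / 0.94 = 2,002,021 BTU
= 2,002,021 / 100,000 = 20.02 therm
Cost = 20.02 × €1.76/therm = €35.24

€35.24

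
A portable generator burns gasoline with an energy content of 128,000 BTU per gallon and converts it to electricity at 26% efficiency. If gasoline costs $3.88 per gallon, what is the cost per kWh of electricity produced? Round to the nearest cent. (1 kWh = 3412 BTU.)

Electrical output per gallon = 128,000 BTU × 0.26 / 3412 BTU/kWh = 9.754 kWh
Cost per kWh = $3.88 / 9.754 kWh = $0.398

$0.40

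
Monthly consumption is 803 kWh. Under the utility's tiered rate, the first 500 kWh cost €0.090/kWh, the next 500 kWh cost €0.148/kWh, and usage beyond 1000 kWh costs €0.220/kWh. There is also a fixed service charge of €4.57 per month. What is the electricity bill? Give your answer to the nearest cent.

€94.41

First 500 kWh × €0.090 = €45.00
Next 303 kWh × €0.148 = €44.84
Remaining tier: 0 kWh (not reached)
Energy charge = €89.84; + service €4.57 = €94.41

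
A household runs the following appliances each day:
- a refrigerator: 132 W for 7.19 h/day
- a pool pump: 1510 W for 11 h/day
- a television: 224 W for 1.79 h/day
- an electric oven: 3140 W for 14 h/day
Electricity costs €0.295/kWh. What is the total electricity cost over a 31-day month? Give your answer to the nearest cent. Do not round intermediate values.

refrigerator: 132 W × 7.19 h × 31 d = 29,421 Wh = 29.42 kWh
pool pump: 1510 W × 11 h × 31 d = 514,910 Wh = 514.9 kWh
television: 224 W × 1.79 h × 31 d = 12,430 Wh = 12.43 kWh
electric oven: 3140 W × 14 h × 31 d = 1,362,760 Wh = 1,363 kWh
Total energy = 29.42 + 514.9 + 12.43 + 1,363 = 1,920 kWh
Cost = 1,920 kWh × €0.295 = €566.26

€566.26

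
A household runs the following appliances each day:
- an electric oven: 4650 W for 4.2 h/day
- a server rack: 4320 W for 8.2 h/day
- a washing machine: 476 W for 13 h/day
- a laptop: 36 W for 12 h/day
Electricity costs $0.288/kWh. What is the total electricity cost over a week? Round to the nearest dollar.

$124

electric oven: 4650 W × 4.2 h × 7 d = 136,710 Wh = 136.7 kWh
server rack: 4320 W × 8.2 h × 7 d = 247,968 Wh = 248 kWh
washing machine: 476 W × 13 h × 7 d = 43,316 Wh = 43.32 kWh
laptop: 36 W × 12 h × 7 d = 3,024 Wh = 3.024 kWh
Total energy = 136.7 + 248 + 43.32 + 3.024 = 431 kWh
Cost = 431 kWh × $0.288 = $124.13 ≈ $124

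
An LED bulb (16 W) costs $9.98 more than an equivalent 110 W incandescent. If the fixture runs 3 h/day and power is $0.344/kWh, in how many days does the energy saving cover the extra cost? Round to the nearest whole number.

Power saved = 110 − 16 = 94 W
Daily energy saved = 94 W × 3 h = 282 Wh = 0.282 kWh
Daily savings = 0.282 × $0.344 = $0.0970
Payback = $9.98 / $0.0970 per day = 102.9 days

103 days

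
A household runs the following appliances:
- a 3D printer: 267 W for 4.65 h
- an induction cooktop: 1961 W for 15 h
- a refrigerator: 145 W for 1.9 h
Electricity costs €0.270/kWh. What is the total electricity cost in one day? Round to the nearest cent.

3D printer: 267 W × 4.65 h = 1,242 Wh = 1.242 kWh
induction cooktop: 1961 W × 15 h = 29,415 Wh = 29.41 kWh
refrigerator: 145 W × 1.9 h = 276 Wh = 0.2755 kWh
Total energy = 1.242 + 29.41 + 0.2755 = 30.93 kWh
Cost = 30.93 kWh × €0.270 = €8.35

€8.35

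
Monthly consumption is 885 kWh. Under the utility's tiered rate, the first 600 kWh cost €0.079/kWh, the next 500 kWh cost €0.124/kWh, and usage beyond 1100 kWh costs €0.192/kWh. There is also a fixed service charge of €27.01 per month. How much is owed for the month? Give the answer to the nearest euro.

€110

First 600 kWh × €0.079 = €47.40
Next 285 kWh × €0.124 = €35.34
Remaining tier: 0 kWh (not reached)
Energy charge = €82.74; + service €27.01 = €109.75 ≈ €110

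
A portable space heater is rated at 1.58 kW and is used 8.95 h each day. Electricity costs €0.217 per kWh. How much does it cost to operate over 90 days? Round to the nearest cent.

€276.17

Energy = 1580 W × 8.95 h/day × 90 days = 1,272,690 Wh = 1,273 kWh
Cost = 1,273 kWh × €0.217/kWh = €276.17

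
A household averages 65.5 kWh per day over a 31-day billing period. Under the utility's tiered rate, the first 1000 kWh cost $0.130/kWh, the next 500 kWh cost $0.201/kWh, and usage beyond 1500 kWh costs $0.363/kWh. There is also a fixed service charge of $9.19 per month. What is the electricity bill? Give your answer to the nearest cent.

$432.26

Usage = 65.5 kWh/day × 31 days = 2030.5 kWh
First 1000 kWh × $0.130 = $130.00
Next 500 kWh × $0.201 = $100.50
Remaining 530.5 kWh × $0.363 = $192.57
Energy charge = $423.07; + service $9.19 = $432.26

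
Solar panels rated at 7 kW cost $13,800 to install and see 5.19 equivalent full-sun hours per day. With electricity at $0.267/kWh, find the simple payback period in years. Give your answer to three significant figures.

Daily generation = 7 kW × 5.19 h = 36.33 kWh
Annual generation = 36.33 × 365 = 13260 kWh
Annual savings = 13260 × $0.267 = $3,540.54
Payback = $13,800 / $3,540.54 = 3.9 years

3.90 years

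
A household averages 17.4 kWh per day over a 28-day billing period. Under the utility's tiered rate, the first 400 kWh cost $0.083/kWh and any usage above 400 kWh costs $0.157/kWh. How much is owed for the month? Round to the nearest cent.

Usage = 17.4 kWh/day × 28 days = 487.2 kWh
First 400 kWh × $0.083 = $33.20
Remaining 87.2 kWh × $0.157 = $13.69
Total = $46.89

$46.89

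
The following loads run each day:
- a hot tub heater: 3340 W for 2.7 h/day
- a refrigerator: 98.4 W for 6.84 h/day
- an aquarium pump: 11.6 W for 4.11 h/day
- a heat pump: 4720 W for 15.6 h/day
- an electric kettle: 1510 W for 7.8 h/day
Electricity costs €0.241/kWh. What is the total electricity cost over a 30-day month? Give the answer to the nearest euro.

€688

hot tub heater: 3340 W × 2.7 h × 30 d = 270,540 Wh = 270.5 kWh
refrigerator: 98.4 W × 6.84 h × 30 d = 20,192 Wh = 20.19 kWh
aquarium pump: 11.6 W × 4.11 h × 30 d = 1,430 Wh = 1.43 kWh
heat pump: 4720 W × 15.6 h × 30 d = 2,208,960 Wh = 2,209 kWh
electric kettle: 1510 W × 7.8 h × 30 d = 353,340 Wh = 353.3 kWh
Total energy = 270.5 + 20.19 + 1.43 + 2,209 + 353.3 = 2,854 kWh
Cost = 2,854 kWh × €0.241 = €687.93 ≈ €688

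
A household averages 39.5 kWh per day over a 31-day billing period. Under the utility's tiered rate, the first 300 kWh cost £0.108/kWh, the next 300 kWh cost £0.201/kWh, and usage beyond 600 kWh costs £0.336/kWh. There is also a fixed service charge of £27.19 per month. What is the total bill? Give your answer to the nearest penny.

Usage = 39.5 kWh/day × 31 days = 1224.5 kWh
First 300 kWh × £0.108 = £32.40
Next 300 kWh × £0.201 = £60.30
Remaining 624.5 kWh × £0.336 = £209.83
Energy charge = £302.53; + service £27.19 = £329.72

£329.72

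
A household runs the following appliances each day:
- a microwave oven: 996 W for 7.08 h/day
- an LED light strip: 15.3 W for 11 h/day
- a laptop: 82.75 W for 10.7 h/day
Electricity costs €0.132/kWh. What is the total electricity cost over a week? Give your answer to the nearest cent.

microwave oven: 996 W × 7.08 h × 7 d = 49,362 Wh = 49.36 kWh
LED light strip: 15.3 W × 11 h × 7 d = 1,178 Wh = 1.178 kWh
laptop: 82.75 W × 10.7 h × 7 d = 6,198 Wh = 6.198 kWh
Total energy = 49.36 + 1.178 + 6.198 = 56.74 kWh
Cost = 56.74 kWh × €0.132 = €7.49

€7.49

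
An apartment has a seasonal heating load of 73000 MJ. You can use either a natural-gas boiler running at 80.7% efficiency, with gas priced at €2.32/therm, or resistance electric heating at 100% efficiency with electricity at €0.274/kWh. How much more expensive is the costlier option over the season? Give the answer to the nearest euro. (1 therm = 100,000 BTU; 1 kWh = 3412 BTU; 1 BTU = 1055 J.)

€3567

Heat load = 73000 MJ = 73,000,000,000 J / 1055 = 69,194,313 BTU
Gas: input = 69,194,313 / 0.807 = 85,742,643 BTU = 857.4 therm → 857.4 × €2.32 = €1,989.23
Electric: 69,194,313 BTU / 3412 = 20,280 kWh → × €0.274 = €5,556.64
Difference = |€1,989.23 − €5,556.64| = €3,567.41 ≈ €3567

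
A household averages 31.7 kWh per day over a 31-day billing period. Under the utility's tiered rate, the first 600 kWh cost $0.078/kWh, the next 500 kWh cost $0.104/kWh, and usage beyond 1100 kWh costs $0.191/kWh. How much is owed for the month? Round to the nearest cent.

Usage = 31.7 kWh/day × 31 days = 982.7 kWh
First 600 kWh × $0.078 = $46.80
Next 382.7 kWh × $0.104 = $39.80
Remaining tier: 0 kWh (not reached)
Total = $86.60

$86.60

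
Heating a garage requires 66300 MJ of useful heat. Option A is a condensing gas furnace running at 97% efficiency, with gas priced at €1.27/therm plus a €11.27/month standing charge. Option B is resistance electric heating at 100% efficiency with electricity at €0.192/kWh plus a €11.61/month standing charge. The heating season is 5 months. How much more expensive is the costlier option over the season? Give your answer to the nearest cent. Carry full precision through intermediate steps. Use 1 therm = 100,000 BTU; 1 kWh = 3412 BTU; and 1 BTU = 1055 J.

Heat load = 66300 MJ = 66,300,000,000 J / 1055 = 62,843,602 BTU
Gas: input = 62,843,602 / 0.97 = 64,787,218 BTU = 647.9 therm → 647.9 × €1.27 = €822.80; + 5 × €11.27 standing = €879.15
Electric: 62,843,602 BTU / 3412 = 18,420 kWh → × €0.192 = €3,536.33; + 5 × €11.61 standing = €3,594.38
Difference = |€879.15 − €3,594.38| = €2,715.24

€2715.24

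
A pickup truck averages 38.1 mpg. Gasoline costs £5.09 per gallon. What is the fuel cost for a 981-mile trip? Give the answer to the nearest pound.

£131

Fuel = 981 mi / 38.1 mpg = 25.75 gal
Cost = 25.75 gal × £5.09/gal = £131.06 ≈ £131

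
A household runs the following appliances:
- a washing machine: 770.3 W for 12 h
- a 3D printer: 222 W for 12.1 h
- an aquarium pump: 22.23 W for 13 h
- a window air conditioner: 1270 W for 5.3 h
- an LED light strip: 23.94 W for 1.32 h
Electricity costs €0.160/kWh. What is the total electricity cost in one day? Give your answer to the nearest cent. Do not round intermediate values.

€3.04

washing machine: 770.3 W × 12 h = 9,244 Wh = 9.244 kWh
3D printer: 222 W × 12.1 h = 2,686 Wh = 2.686 kWh
aquarium pump: 22.23 W × 13 h = 289 Wh = 0.289 kWh
window air conditioner: 1270 W × 5.3 h = 6,731 Wh = 6.731 kWh
LED light strip: 23.94 W × 1.32 h = 32 Wh = 0.0316 kWh
Total energy = 9.244 + 2.686 + 0.289 + 6.731 + 0.0316 = 18.98 kWh
Cost = 18.98 kWh × €0.160 = €3.04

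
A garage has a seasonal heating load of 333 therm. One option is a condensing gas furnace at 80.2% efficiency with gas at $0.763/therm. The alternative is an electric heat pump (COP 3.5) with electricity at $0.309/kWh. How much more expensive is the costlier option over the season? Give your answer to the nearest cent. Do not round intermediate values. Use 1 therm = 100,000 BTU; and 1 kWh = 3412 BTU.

Heat load = 333 therm × 100,000 = 33,300,000 BTU
Gas: input = 33,300,000 / 0.802 = 41,521,197 BTU = 415.2 therm → 415.2 × $0.763 = $316.81
Heat pump: 33,300,000 BTU / 3412 = 9,760 kWh heat; / 3.5 = 2,788 kWh in → × $0.309 = $861.64
Difference = |$316.81 − $861.64| = $544.83

$544.83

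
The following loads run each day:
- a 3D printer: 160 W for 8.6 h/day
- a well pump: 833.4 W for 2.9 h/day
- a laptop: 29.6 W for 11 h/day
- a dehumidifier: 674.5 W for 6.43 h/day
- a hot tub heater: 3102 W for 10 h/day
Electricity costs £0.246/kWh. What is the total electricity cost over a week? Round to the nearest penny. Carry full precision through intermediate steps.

3D printer: 160 W × 8.6 h × 7 d = 9,632 Wh = 9.632 kWh
well pump: 833.4 W × 2.9 h × 7 d = 16,918 Wh = 16.92 kWh
laptop: 29.6 W × 11 h × 7 d = 2,279 Wh = 2.279 kWh
dehumidifier: 674.5 W × 6.43 h × 7 d = 30,359 Wh = 30.36 kWh
hot tub heater: 3102 W × 10 h × 7 d = 217,140 Wh = 217.1 kWh
Total energy = 9.632 + 16.92 + 2.279 + 30.36 + 217.1 = 276.3 kWh
Cost = 276.3 kWh × £0.246 = £67.98

£67.98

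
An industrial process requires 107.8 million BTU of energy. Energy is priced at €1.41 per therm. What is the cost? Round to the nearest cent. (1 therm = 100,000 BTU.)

€1519.98

107.8 million BTU × (10 therm/million BTU) = 1,078 therm
Cost = 1,078 therm × €1.41/therm = €1,519.98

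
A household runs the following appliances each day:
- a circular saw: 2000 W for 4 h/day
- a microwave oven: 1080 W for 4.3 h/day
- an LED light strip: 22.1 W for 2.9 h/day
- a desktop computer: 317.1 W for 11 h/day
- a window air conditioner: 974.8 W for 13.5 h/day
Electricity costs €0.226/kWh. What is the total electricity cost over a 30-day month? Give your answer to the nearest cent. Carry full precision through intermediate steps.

circular saw: 2000 W × 4 h × 30 d = 240,000 Wh = 240 kWh
microwave oven: 1080 W × 4.3 h × 30 d = 139,320 Wh = 139.3 kWh
LED light strip: 22.1 W × 2.9 h × 30 d = 1,923 Wh = 1.923 kWh
desktop computer: 317.1 W × 11 h × 30 d = 104,643 Wh = 104.6 kWh
window air conditioner: 974.8 W × 13.5 h × 30 d = 394,794 Wh = 394.8 kWh
Total energy = 240 + 139.3 + 1.923 + 104.6 + 394.8 = 880.7 kWh
Cost = 880.7 kWh × €0.226 = €199.03

€199.03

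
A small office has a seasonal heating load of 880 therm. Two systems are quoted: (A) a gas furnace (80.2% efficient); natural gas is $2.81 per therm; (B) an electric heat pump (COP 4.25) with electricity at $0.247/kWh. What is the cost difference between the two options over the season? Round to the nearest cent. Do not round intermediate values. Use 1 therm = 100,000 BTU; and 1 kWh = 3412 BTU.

$1584.36

Heat load = 880 therm × 100,000 = 88,000,000 BTU
Gas: input = 88,000,000 / 0.802 = 109,725,686 BTU = 1,097 therm → 1,097 × $2.81 = $3,083.29
Heat pump: 88,000,000 BTU / 3412 = 25,790 kWh heat; / 4.25 = 6,069 kWh in → × $0.247 = $1,498.93
Difference = |$3,083.29 − $1,498.93| = $1,584.36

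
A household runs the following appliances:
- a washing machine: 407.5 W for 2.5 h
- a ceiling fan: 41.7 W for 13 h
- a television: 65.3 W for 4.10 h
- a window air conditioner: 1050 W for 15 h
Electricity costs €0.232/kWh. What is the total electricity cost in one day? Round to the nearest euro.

washing machine: 407.5 W × 2.5 h = 1,019 Wh = 1.019 kWh
ceiling fan: 41.7 W × 13 h = 542 Wh = 0.5421 kWh
television: 65.3 W × 4.10 h = 268 Wh = 0.2677 kWh
window air conditioner: 1050 W × 15 h = 15,750 Wh = 15.75 kWh
Total energy = 1.019 + 0.5421 + 0.2677 + 15.75 = 17.58 kWh
Cost = 17.58 kWh × €0.232 = €4.08 ≈ €4

€4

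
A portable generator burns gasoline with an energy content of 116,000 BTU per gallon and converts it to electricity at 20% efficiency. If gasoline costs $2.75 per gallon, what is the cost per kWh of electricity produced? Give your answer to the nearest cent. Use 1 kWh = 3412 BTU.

Electrical output per gallon = 116,000 BTU × 0.20 / 3412 BTU/kWh = 6.8 kWh
Cost per kWh = $2.75 / 6.8 kWh = $0.404

$0.40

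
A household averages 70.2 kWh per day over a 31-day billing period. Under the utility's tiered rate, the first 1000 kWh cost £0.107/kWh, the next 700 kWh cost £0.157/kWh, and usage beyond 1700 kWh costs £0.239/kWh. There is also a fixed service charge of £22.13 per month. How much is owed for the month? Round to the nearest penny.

£352.84

Usage = 70.2 kWh/day × 31 days = 2176.2 kWh
First 1000 kWh × £0.107 = £107.00
Next 700 kWh × £0.157 = £109.90
Remaining 476.2 kWh × £0.239 = £113.81
Energy charge = £330.71; + service £22.13 = £352.84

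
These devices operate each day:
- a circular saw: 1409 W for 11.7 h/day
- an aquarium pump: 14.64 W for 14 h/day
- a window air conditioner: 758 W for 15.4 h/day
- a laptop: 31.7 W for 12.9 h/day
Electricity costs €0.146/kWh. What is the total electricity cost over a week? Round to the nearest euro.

circular saw: 1409 W × 11.7 h × 7 d = 115,397 Wh = 115.4 kWh
aquarium pump: 14.64 W × 14 h × 7 d = 1,435 Wh = 1.435 kWh
window air conditioner: 758 W × 15.4 h × 7 d = 81,712 Wh = 81.71 kWh
laptop: 31.7 W × 12.9 h × 7 d = 2,863 Wh = 2.863 kWh
Total energy = 115.4 + 1.435 + 81.71 + 2.863 = 201.4 kWh
Cost = 201.4 kWh × €0.146 = €29.41 ≈ €29

€29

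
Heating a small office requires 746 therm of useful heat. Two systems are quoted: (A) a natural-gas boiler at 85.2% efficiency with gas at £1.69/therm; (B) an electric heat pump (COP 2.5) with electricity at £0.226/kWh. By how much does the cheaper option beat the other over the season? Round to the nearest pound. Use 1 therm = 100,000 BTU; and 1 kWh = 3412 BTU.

£497

Heat load = 746 therm × 100,000 = 74,600,000 BTU
Gas: input = 74,600,000 / 0.852 = 87,558,685 BTU = 875.6 therm → 875.6 × £1.69 = £1,479.74
Heat pump: 74,600,000 BTU / 3412 = 21,860 kWh heat; / 2.5 = 8,746 kWh in → × £0.226 = £1,976.51
Difference = |£1,479.74 − £1,976.51| = £496.76 ≈ £497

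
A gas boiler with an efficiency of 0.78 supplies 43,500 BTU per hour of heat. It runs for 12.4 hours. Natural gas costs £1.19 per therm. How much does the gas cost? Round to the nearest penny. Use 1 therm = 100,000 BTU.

Heat delivered = 43,500 BTU/h × 12.4 h = 539,400 BTU
Gas input = 539,400 / 0.78 = 691,538 BTU
= 691,538 / 100,000 = 6.915 therm
Cost = 6.915 × £1.19/therm = £8.23

£8.23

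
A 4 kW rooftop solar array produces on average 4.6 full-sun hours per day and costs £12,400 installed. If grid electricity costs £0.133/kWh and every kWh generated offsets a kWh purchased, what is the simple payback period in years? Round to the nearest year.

14 years

Daily generation = 4 kW × 4.6 h = 18.4 kWh
Annual generation = 18.4 × 365 = 6716 kWh
Annual savings = 6716 × £0.133 = £893.23
Payback = £12,400 / £893.23 = 13.9 years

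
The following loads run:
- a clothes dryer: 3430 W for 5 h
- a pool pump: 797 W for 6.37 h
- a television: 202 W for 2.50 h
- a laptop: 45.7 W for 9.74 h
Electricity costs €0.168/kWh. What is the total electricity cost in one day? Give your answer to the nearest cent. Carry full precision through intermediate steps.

clothes dryer: 3430 W × 5 h = 17,150 Wh = 17.15 kWh
pool pump: 797 W × 6.37 h = 5,077 Wh = 5.077 kWh
television: 202 W × 2.50 h = 505 Wh = 0.505 kWh
laptop: 45.7 W × 9.74 h = 445 Wh = 0.4451 kWh
Total energy = 17.15 + 5.077 + 0.505 + 0.4451 = 23.18 kWh
Cost = 23.18 kWh × €0.168 = €3.89

€3.89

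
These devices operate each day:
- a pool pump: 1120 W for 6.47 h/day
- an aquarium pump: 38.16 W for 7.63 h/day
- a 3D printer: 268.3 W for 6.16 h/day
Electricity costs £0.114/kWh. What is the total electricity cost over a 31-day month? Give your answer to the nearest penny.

pool pump: 1120 W × 6.47 h × 31 d = 224,638 Wh = 224.6 kWh
aquarium pump: 38.16 W × 7.63 h × 31 d = 9,026 Wh = 9.026 kWh
3D printer: 268.3 W × 6.16 h × 31 d = 51,235 Wh = 51.23 kWh
Total energy = 224.6 + 9.026 + 51.23 = 284.9 kWh
Cost = 284.9 kWh × £0.114 = £32.48

£32.48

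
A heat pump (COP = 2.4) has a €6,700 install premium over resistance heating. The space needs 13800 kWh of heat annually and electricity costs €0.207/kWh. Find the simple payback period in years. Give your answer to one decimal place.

Resistance: 13800 kWh × €0.207 = €2,856.60/yr
Heat pump: 13800 / 2.4 = 5750 kWh in → × €0.207 = €1,190.25/yr
Annual savings = €1,666.35
Payback = €6,700 / €1,666.35 = 4.02 years

4.0 years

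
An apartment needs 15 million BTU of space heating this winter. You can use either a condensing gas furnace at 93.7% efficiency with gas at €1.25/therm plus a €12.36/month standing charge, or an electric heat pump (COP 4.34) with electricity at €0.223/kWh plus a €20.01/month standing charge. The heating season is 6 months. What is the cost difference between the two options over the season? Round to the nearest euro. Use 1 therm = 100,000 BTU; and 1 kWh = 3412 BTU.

Heat load = 15 × 10⁶ BTU = 15,000,000 BTU
Gas: input = 15,000,000 / 0.937 = 16,008,538 BTU = 160.1 therm → 160.1 × €1.25 = €200.11; + 6 × €12.36 standing = €274.27
Heat pump: 15,000,000 BTU / 3412 = 4,396 kWh heat; / 4.34 = 1,013 kWh in → × €0.223 = €225.89; + 6 × €20.01 standing = €345.95
Difference = |€274.27 − €345.95| = €71.68 ≈ €72

€72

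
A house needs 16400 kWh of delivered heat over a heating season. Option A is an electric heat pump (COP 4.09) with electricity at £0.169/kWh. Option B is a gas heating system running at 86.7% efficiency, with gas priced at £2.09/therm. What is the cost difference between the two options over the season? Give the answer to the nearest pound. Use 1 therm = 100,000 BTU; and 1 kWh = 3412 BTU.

Heat load = 16400 kWh × 3412 = 55,956,800 BTU
Gas: input = 55,956,800 / 0.867 = 64,540,715 BTU = 645.4 therm → 645.4 × £2.09 = £1,348.90
Heat pump: 55,956,800 BTU / 3412 = 16,400 kWh heat; / 4.09 = 4,010 kWh in → × £0.169 = £677.65
Difference = |£1,348.90 − £677.65| = £671.25 ≈ £671

£671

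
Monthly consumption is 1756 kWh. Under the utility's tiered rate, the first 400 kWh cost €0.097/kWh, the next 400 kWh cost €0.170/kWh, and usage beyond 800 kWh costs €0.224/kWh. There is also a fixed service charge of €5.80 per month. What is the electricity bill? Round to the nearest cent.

€326.74

First 400 kWh × €0.097 = €38.80
Next 400 kWh × €0.170 = €68.00
Remaining 956 kWh × €0.224 = €214.14
Energy charge = €320.94; + service €5.80 = €326.74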